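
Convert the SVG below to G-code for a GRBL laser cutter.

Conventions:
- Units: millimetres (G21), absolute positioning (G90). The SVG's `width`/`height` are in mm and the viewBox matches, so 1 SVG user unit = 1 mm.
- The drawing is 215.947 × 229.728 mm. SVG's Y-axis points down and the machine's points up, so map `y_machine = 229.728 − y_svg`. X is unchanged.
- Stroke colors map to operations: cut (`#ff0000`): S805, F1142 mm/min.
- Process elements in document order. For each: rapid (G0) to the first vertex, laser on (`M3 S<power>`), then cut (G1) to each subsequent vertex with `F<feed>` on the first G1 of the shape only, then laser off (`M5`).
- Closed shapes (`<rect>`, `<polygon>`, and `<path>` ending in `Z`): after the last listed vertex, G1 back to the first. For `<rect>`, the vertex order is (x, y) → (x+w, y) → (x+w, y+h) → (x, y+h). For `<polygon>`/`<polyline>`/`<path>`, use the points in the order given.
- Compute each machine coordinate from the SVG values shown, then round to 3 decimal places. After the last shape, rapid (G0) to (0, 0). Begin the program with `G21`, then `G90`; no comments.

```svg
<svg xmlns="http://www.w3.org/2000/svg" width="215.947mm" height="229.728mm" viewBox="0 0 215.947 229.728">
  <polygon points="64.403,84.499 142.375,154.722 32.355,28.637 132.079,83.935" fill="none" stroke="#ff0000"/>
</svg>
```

Since the viewBox matches the mm dimensions, user units are millimetres directly. The only transform is the Y-flip y_m = 229.728 − y_svg.

Shape 1 is a closed polygon drawn with `<polygon>`. Its stroke #ff0000 means cut at S805, F1142. After flipping Y the toolpath is (64.403,145.229) → (142.375,75.006) → (32.355,201.091) → (132.079,145.793) → (64.403,145.229), returning to the start.

G21
G90
G0 X64.403 Y145.229
M3 S805
G1 X142.375 Y75.006 F1142
G1 X32.355 Y201.091
G1 X132.079 Y145.793
G1 X64.403 Y145.229
M5
G0 X0.000 Y0.000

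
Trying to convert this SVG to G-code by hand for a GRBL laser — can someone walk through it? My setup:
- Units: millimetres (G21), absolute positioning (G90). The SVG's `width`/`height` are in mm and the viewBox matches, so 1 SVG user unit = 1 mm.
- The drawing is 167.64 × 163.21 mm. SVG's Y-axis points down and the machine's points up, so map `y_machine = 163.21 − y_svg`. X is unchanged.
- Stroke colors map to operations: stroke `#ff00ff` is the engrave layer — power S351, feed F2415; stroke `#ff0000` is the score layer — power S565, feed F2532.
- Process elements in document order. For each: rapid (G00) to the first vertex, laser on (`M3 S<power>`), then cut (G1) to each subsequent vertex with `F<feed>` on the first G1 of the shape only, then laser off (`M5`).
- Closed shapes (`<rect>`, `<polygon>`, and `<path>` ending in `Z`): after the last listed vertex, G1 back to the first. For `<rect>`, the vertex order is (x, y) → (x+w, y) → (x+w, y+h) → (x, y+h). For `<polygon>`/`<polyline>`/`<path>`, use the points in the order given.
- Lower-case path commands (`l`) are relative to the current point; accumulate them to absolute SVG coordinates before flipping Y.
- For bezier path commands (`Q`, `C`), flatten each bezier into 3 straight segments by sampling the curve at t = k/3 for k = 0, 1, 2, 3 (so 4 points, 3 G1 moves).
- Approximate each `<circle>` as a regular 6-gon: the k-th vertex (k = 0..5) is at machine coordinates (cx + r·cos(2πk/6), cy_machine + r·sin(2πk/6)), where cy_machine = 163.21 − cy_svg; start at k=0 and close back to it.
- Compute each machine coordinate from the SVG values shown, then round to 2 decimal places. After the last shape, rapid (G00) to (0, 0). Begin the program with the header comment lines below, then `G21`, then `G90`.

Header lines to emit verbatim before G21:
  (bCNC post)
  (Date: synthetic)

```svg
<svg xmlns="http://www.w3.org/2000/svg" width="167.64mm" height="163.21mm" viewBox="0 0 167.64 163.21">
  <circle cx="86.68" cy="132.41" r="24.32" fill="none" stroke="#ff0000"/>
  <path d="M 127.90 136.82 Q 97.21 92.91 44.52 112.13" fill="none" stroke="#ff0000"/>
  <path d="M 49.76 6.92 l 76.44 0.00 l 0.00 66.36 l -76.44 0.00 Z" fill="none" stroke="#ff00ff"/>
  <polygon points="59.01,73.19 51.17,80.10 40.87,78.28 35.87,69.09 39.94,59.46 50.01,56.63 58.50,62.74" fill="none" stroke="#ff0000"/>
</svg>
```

(bCNC post)
(Date: synthetic)
G21
G90
G00 X111.00 Y30.80
M3 S565
G1 X98.84 Y51.86 F2532
G1 X74.52 Y51.86
G1 X62.36 Y30.80
G1 X74.52 Y9.74
G1 X98.84 Y9.74
G1 X111.00 Y30.80
M5
G00 X127.90 Y26.39
M3 S565
G1 X105.00 Y48.65 F2532
G1 X77.20 Y56.88
G1 X44.52 Y51.08
M5
G00 X49.76 Y156.29
M3 S351
G1 X126.20 Y156.29 F2415
G1 X126.20 Y89.93
G1 X49.76 Y89.93
G1 X49.76 Y156.29
M5
G00 X59.01 Y90.02
M3 S565
G1 X51.17 Y83.11 F2532
G1 X40.87 Y84.93
G1 X35.87 Y94.12
G1 X39.94 Y103.75
G1 X50.01 Y106.58
G1 X58.50 Y100.47
G1 X59.01 Y90.02
M5
G00 X0.00 Y0.00

viewBox `0 0 167.64 163.21` with mm width/height → 1 unit = 1 mm. Flip: y_m = 163.21 − y_svg.

**Shape 1** — `<circle>` circle, stroke `#ff0000` → score (S565, F2532). Machine vertices: (111.00,30.80) → (98.84,51.86) → (74.52,51.86) → (62.36,30.80) → (74.52,9.74) → (98.84,9.74) → (111.00,30.80). Closed: final G1 returns to the first vertex.

**Shape 2** — `<path>` quadratic bezier, stroke `#ff0000` → score (S565, F2532). Control points (SVG): P0=(127.90,136.82), P1=(97.21,92.91), P2=(44.52,112.13); sampled at t=k/3. Machine vertices: (127.90,26.39) → (105.00,48.65) → (77.20,56.88) → (44.52,51.08). Open path.

**Shape 3** — `<path>` rectangle, stroke `#ff00ff` → engrave (S351, F2415). Machine vertices: (49.76,156.29) → (126.20,156.29) → (126.20,89.93) → (49.76,89.93) → (49.76,156.29). Closed: final G1 returns to the first vertex.

**Shape 4** — `<polygon>` regular polygon, stroke `#ff0000` → score (S565, F2532). Machine vertices: (59.01,90.02) → (51.17,83.11) → (40.87,84.93) → (35.87,94.12) → (39.94,103.75) → (50.01,106.58) → (58.50,100.47) → (59.01,90.02). Closed: final G1 returns to the first vertex.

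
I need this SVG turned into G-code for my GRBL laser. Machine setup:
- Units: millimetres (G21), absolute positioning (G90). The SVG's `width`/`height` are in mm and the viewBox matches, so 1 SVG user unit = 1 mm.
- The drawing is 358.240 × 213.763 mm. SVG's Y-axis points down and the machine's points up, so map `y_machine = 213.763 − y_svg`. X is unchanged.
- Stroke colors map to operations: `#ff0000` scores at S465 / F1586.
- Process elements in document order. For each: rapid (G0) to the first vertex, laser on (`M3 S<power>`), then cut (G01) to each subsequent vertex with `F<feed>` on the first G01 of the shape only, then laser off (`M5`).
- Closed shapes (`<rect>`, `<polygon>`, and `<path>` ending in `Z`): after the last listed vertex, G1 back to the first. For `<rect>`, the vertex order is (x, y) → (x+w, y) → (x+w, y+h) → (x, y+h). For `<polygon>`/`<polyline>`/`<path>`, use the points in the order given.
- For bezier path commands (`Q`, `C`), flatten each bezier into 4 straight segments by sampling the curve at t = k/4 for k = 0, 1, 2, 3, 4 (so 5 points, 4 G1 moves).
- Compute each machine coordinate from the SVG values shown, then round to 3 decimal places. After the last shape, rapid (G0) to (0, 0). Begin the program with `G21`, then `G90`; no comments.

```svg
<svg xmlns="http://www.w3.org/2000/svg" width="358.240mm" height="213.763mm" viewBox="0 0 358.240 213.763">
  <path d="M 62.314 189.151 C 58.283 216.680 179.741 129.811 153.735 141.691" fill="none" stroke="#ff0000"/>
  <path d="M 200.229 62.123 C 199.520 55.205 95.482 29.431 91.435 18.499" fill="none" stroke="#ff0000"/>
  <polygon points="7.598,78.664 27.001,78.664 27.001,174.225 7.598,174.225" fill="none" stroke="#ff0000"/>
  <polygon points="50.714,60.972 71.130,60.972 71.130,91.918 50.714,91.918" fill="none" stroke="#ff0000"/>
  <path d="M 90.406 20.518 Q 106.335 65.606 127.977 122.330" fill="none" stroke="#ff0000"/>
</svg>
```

1 u = 1 mm; y_m = 213.763 − y.

[1] `<path>` cubic bezier, #ff0000→score S465 F1586: (62.314,24.612) → (78.555,22.084) → (116.265,42.474) → (149.855,65.797) → (153.735,72.072)

[2] `<path>` cubic bezier, #ff0000→score S465 F1586: (200.229,151.640) → (183.500,159.837) → (147.084,171.947) → (110.042,184.809) → (91.435,195.264)

[3] `<polygon>` rectangle, #ff0000→score S465 F1586: (7.598,135.099) → (27.001,135.099) → (27.001,39.538) → (7.598,39.538) → (7.598,135.099) (closed)

[4] `<polygon>` rectangle, #ff0000→score S465 F1586: (50.714,152.791) → (71.130,152.791) → (71.130,121.845) → (50.714,121.845) → (50.714,152.791) (closed)

[5] `<path>` quadratic bezier, #ff0000→score S465 F1586: (90.406,193.245) → (98.728,169.974) → (107.763,145.248) → (117.513,119.068) → (127.977,91.433)

G21
G90
G0 X62.314 Y24.612
M3 S465
G01 X78.555 Y22.084 F1586
G01 X116.265 Y42.474
G01 X149.855 Y65.797
G01 X153.735 Y72.072
M5
G0 X200.229 Y151.640
M3 S465
G01 X183.500 Y159.837 F1586
G01 X147.084 Y171.947
G01 X110.042 Y184.809
G01 X91.435 Y195.264
M5
G0 X7.598 Y135.099
M3 S465
G01 X27.001 Y135.099 F1586
G01 X27.001 Y39.538
G01 X7.598 Y39.538
G01 X7.598 Y135.099
M5
G0 X50.714 Y152.791
M3 S465
G01 X71.130 Y152.791 F1586
G01 X71.130 Y121.845
G01 X50.714 Y121.845
G01 X50.714 Y152.791
M5
G0 X90.406 Y193.245
M3 S465
G01 X98.728 Y169.974 F1586
G01 X107.763 Y145.248
G01 X117.513 Y119.068
G01 X127.977 Y91.433
M5
G0 X0.000 Y0.000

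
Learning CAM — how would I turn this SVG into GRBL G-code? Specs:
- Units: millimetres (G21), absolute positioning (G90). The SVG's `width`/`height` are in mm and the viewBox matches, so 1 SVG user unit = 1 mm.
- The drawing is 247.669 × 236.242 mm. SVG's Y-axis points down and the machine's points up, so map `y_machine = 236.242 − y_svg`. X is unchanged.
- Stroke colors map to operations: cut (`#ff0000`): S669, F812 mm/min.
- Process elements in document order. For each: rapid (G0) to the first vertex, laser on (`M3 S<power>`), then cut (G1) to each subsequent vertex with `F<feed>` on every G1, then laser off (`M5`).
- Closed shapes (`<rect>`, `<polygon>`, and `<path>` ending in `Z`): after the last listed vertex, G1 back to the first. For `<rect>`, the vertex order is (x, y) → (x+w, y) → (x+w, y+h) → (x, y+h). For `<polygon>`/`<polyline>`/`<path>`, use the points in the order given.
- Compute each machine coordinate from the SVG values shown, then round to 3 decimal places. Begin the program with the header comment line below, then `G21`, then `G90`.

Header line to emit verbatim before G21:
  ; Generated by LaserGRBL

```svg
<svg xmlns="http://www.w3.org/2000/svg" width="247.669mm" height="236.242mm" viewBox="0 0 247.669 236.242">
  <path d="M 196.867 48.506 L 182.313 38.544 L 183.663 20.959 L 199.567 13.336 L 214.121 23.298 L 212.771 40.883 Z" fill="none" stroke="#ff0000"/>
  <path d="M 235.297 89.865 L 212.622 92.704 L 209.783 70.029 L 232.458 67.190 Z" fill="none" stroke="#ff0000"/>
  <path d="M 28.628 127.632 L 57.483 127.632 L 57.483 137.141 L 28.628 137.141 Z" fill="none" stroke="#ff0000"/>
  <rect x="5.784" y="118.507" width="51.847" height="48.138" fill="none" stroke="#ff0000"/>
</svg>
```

; Generated by LaserGRBL
G21
G90
G0 X196.867 Y187.736
M3 S669
G1 X182.313 Y197.698 F812
G1 X183.663 Y215.283 F812
G1 X199.567 Y222.906 F812
G1 X214.121 Y212.944 F812
G1 X212.771 Y195.359 F812
G1 X196.867 Y187.736 F812
M5
G0 X235.297 Y146.377
M3 S669
G1 X212.622 Y143.538 F812
G1 X209.783 Y166.213 F812
G1 X232.458 Y169.052 F812
G1 X235.297 Y146.377 F812
M5
G0 X28.628 Y108.610
M3 S669
G1 X57.483 Y108.610 F812
G1 X57.483 Y99.101 F812
G1 X28.628 Y99.101 F812
G1 X28.628 Y108.610 F812
M5
G0 X5.784 Y117.735
M3 S669
G1 X57.631 Y117.735 F812
G1 X57.631 Y69.597 F812
G1 X5.784 Y69.597 F812
G1 X5.784 Y117.735 F812
M5

viewBox `0 0 247.669 236.242` with mm width/height → 1 unit = 1 mm. Flip: y_m = 236.242 − y_svg.

**Shape 1** — `<path>` regular polygon, stroke `#ff0000` → cut (S669, F812). Machine vertices: (196.867,187.736) → (182.313,197.698) → (183.663,215.283) → (199.567,222.906) → (214.121,212.944) → (212.771,195.359) → (196.867,187.736). Closed: final G1 returns to the first vertex.

**Shape 2** — `<path>` regular polygon, stroke `#ff0000` → cut (S669, F812). Machine vertices: (235.297,146.377) → (212.622,143.538) → (209.783,166.213) → (232.458,169.052) → (235.297,146.377). Closed: final G1 returns to the first vertex.

**Shape 3** — `<path>` rectangle, stroke `#ff0000` → cut (S669, F812). Machine vertices: (28.628,108.610) → (57.483,108.610) → (57.483,99.101) → (28.628,99.101) → (28.628,108.610). Closed: final G1 returns to the first vertex.

**Shape 4** — `<rect>` rectangle, stroke `#ff0000` → cut (S669, F812). Machine vertices: (5.784,117.735) → (57.631,117.735) → (57.631,69.597) → (5.784,69.597) → (5.784,117.735). Closed: final G1 returns to the first vertex.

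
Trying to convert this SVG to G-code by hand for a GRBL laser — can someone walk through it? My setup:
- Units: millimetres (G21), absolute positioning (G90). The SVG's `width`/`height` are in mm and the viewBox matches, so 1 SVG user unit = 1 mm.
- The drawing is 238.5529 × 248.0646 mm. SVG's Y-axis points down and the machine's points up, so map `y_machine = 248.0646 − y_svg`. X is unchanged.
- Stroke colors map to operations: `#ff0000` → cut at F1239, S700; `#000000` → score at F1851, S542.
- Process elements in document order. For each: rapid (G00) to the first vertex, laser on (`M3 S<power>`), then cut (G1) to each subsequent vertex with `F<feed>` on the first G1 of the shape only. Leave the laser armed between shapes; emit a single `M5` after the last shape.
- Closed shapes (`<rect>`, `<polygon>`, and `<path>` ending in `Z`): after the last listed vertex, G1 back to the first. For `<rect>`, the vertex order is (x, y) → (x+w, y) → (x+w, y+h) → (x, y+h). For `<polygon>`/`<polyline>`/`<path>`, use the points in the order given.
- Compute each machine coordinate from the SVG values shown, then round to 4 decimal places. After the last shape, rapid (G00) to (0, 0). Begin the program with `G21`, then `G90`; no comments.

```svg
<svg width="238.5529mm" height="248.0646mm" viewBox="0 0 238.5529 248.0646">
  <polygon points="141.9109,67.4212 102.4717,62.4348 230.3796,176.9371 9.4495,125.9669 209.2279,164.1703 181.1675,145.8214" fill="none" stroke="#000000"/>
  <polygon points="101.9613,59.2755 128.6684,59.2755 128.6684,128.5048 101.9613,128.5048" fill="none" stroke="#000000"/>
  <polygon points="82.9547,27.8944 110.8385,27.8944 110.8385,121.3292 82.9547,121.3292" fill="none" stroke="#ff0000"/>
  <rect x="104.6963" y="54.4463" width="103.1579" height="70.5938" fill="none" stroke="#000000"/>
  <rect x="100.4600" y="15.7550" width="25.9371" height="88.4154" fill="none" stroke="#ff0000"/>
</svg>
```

G21
G90
G00 X141.9109 Y180.6434
M3 S542
G1 X102.4717 Y185.6298 F1851
G1 X230.3796 Y71.1275
G1 X9.4495 Y122.0977
G1 X209.2279 Y83.8943
G1 X181.1675 Y102.2432
G1 X141.9109 Y180.6434
G00 X101.9613 Y188.7891
M3 S542
G1 X128.6684 Y188.7891 F1851
G1 X128.6684 Y119.5598
G1 X101.9613 Y119.5598
G1 X101.9613 Y188.7891
G00 X82.9547 Y220.1702
M3 S700
G1 X110.8385 Y220.1702 F1239
G1 X110.8385 Y126.7354
G1 X82.9547 Y126.7354
G1 X82.9547 Y220.1702
G00 X104.6963 Y193.6183
M3 S542
G1 X207.8542 Y193.6183 F1851
G1 X207.8542 Y123.0245
G1 X104.6963 Y123.0245
G1 X104.6963 Y193.6183
G00 X100.4600 Y232.3096
M3 S700
G1 X126.3971 Y232.3096 F1239
G1 X126.3971 Y143.8942
G1 X100.4600 Y143.8942
G1 X100.4600 Y232.3096
M5
G00 X0.0000 Y0.0000

Since the viewBox matches the mm dimensions, user units are millimetres directly. The only transform is the Y-flip y_m = 248.0646 − y_svg.

Shape 1 is a closed polygon drawn with `<polygon>`. Its stroke #000000 means score at S542, F1851. After flipping Y the toolpath is (141.9109,180.6434) → (102.4717,185.6298) → (230.3796,71.1275) → (9.4495,122.0977) → (209.2279,83.8943) → (181.1675,102.2432) → (141.9109,180.6434), returning to the start.

Shape 2 is a rectangle drawn with `<polygon>`. Its stroke #000000 means score at S542, F1851. After flipping Y the toolpath is (101.9613,188.7891) → (128.6684,188.7891) → (128.6684,119.5598) → (101.9613,119.5598) → (101.9613,188.7891), returning to the start.

Shape 3 is a rectangle drawn with `<polygon>`. Its stroke #ff0000 means cut at S700, F1239. After flipping Y the toolpath is (82.9547,220.1702) → (110.8385,220.1702) → (110.8385,126.7354) → (82.9547,126.7354) → (82.9547,220.1702), returning to the start.

Shape 4 is a rectangle drawn with `<rect>`. Its stroke #000000 means score at S542, F1851. After flipping Y the toolpath is (104.6963,193.6183) → (207.8542,193.6183) → (207.8542,123.0245) → (104.6963,123.0245) → (104.6963,193.6183), returning to the start.

Shape 5 is a rectangle drawn with `<rect>`. Its stroke #ff0000 means cut at S700, F1239. After flipping Y the toolpath is (100.4600,232.3096) → (126.3971,232.3096) → (126.3971,143.8942) → (100.4600,143.8942) → (100.4600,232.3096), returning to the start.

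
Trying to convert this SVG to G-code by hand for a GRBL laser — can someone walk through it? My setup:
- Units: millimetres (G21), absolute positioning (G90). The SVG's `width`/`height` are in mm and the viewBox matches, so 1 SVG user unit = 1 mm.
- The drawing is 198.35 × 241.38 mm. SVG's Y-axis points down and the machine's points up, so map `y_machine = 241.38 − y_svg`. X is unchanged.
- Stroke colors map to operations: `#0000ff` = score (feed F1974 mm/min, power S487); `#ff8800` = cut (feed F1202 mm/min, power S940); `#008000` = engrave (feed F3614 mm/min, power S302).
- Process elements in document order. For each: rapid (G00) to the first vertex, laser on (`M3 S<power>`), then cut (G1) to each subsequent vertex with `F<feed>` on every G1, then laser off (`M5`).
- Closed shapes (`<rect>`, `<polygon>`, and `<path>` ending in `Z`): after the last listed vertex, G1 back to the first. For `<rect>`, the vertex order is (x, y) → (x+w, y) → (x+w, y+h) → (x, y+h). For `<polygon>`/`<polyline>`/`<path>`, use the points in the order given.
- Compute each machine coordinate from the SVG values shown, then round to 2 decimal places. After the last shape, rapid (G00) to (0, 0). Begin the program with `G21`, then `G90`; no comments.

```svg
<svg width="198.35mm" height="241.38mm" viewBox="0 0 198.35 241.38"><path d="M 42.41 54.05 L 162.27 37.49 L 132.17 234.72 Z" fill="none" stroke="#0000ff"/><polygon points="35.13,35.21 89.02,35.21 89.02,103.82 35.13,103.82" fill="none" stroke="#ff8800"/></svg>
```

viewBox `0 0 198.35 241.38` with mm width/height → 1 unit = 1 mm. Flip: y_m = 241.38 − y_svg.

**Shape 1** — `<path>` closed polygon, stroke `#0000ff` → score (S487, F1974). Machine vertices: (42.41,187.33) → (162.27,203.89) → (132.17,6.66) → (42.41,187.33). Closed: final G1 returns to the first vertex.

**Shape 2** — `<polygon>` rectangle, stroke `#ff8800` → cut (S940, F1202). Machine vertices: (35.13,206.17) → (89.02,206.17) → (89.02,137.56) → (35.13,137.56) → (35.13,206.17). Closed: final G1 returns to the first vertex.

G21
G90
G00 X42.41 Y187.33
M3 S487
G1 X162.27 Y203.89 F1974
G1 X132.17 Y6.66 F1974
G1 X42.41 Y187.33 F1974
M5
G00 X35.13 Y206.17
M3 S940
G1 X89.02 Y206.17 F1202
G1 X89.02 Y137.56 F1202
G1 X35.13 Y137.56 F1202
G1 X35.13 Y206.17 F1202
M5
G00 X0.00 Y0.00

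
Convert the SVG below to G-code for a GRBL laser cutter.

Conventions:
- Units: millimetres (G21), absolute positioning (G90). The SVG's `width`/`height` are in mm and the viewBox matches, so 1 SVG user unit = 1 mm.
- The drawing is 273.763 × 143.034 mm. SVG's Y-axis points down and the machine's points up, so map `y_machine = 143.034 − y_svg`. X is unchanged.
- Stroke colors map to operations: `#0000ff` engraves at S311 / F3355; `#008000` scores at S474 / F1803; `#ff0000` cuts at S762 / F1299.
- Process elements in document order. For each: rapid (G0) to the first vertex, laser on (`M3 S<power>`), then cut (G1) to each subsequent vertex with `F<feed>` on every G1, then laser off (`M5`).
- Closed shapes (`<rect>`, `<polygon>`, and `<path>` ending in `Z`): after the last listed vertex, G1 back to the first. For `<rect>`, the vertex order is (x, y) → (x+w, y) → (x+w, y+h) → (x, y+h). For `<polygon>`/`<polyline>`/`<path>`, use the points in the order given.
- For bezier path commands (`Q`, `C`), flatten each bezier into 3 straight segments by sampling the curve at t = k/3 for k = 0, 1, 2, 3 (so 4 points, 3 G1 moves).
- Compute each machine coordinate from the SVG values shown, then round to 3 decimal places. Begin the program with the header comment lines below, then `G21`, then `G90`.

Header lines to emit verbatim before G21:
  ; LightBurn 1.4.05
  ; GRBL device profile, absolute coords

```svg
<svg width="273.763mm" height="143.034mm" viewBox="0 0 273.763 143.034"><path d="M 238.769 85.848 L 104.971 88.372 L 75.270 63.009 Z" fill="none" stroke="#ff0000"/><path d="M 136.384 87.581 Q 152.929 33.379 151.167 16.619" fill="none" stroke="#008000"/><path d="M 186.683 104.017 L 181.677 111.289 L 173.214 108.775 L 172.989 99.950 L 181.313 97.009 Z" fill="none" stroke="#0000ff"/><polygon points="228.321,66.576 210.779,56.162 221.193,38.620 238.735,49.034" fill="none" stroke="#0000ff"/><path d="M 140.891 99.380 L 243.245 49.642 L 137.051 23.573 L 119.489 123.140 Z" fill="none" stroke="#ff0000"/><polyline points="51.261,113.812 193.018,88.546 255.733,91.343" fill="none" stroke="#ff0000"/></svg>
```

; LightBurn 1.4.05
; GRBL device profile, absolute coords
G21
G90
G0 X238.769 Y57.186
M3 S762
G1 X104.971 Y54.662 F1299
G1 X75.270 Y80.025 F1299
G1 X238.769 Y57.186 F1299
M5
G0 X136.384 Y55.453
M3 S474
G1 X145.380 Y87.427 F1803
G1 X150.308 Y111.081 F1803
G1 X151.167 Y126.415 F1803
M5
G0 X186.683 Y39.017
M3 S311
G1 X181.677 Y31.745 F3355
G1 X173.214 Y34.259 F3355
G1 X172.989 Y43.084 F3355
G1 X181.313 Y46.025 F3355
G1 X186.683 Y39.017 F3355
M5
G0 X228.321 Y76.458
M3 S311
G1 X210.779 Y86.872 F3355
G1 X221.193 Y104.414 F3355
G1 X238.735 Y94.000 F3355
G1 X228.321 Y76.458 F3355
M5
G0 X140.891 Y43.654
M3 S762
G1 X243.245 Y93.392 F1299
G1 X137.051 Y119.461 F1299
G1 X119.489 Y19.894 F1299
G1 X140.891 Y43.654 F1299
M5
G0 X51.261 Y29.222
M3 S762
G1 X193.018 Y54.488 F1299
G1 X255.733 Y51.691 F1299
M5

Since the viewBox matches the mm dimensions, user units are millimetres directly. The only transform is the Y-flip y_m = 143.034 − y_svg.

Shape 1 is a closed polygon drawn with `<path>`. Its stroke #ff0000 means cut at S762, F1299. After flipping Y the toolpath is (238.769,57.186) → (104.971,54.662) → (75.270,80.025) → (238.769,57.186), returning to the start.

Shape 2 is a quadratic bezier drawn with `<path>`. Its stroke #008000 means score at S474, F1803. After flipping Y the toolpath is (136.384,55.453) → (145.380,87.427) → (150.308,111.081) → (151.167,126.415).

Shape 3 is a regular polygon drawn with `<path>`. Its stroke #0000ff means engrave at S311, F3355. After flipping Y the toolpath is (186.683,39.017) → (181.677,31.745) → (173.214,34.259) → (172.989,43.084) → (181.313,46.025) → (186.683,39.017), returning to the start.

Shape 4 is a regular polygon drawn with `<polygon>`. Its stroke #0000ff means engrave at S311, F3355. After flipping Y the toolpath is (228.321,76.458) → (210.779,86.872) → (221.193,104.414) → (238.735,94.000) → (228.321,76.458), returning to the start.

Shape 5 is a closed polygon drawn with `<path>`. Its stroke #ff0000 means cut at S762, F1299. After flipping Y the toolpath is (140.891,43.654) → (243.245,93.392) → (137.051,119.461) → (119.489,19.894) → (140.891,43.654), returning to the start.

Shape 6 is a open polyline drawn with `<polyline>`. Its stroke #ff0000 means cut at S762, F1299. After flipping Y the toolpath is (51.261,29.222) → (193.018,54.488) → (255.733,51.691).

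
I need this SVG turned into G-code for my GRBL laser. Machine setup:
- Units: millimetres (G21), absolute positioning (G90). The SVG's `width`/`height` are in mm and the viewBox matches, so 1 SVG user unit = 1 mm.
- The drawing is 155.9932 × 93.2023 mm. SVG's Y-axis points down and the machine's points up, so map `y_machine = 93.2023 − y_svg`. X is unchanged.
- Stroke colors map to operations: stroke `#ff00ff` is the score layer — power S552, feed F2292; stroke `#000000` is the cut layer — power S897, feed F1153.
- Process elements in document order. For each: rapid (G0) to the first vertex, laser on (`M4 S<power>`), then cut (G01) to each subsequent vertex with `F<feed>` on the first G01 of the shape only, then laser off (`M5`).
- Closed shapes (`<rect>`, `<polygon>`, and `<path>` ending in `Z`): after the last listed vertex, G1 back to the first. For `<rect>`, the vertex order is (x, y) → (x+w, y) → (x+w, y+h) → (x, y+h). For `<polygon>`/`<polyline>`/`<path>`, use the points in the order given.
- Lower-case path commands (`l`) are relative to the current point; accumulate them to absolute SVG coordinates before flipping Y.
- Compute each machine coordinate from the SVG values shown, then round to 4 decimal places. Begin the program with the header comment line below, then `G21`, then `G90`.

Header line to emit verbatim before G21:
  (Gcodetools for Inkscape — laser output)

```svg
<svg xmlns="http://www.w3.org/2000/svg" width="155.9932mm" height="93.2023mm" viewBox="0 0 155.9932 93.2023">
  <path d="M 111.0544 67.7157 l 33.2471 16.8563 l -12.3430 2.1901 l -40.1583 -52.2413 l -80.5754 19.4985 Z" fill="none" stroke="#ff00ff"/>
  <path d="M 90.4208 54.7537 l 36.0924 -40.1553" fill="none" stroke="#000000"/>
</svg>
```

(Gcodetools for Inkscape — laser output)
G21
G90
G0 X111.0544 Y25.4866
M4 S552
G01 X144.3015 Y8.6303 F2292
G01 X131.9585 Y6.4402
G01 X91.8002 Y58.6815
G01 X11.2248 Y39.1830
G01 X111.0544 Y25.4866
M5
G0 X90.4208 Y38.4486
M4 S897
G01 X126.5132 Y78.6039 F1153
M5

1 u = 1 mm; y_m = 93.2023 − y.

[1] `<path>` closed polygon, #ff00ff→score S552 F2292: (111.0544,25.4866) → (144.3015,8.6303) → (131.9585,6.4402) → (91.8002,58.6815) → (11.2248,39.1830) → (111.0544,25.4866) (closed)

[2] `<path>` line segment, #000000→cut S897 F1153: (90.4208,38.4486) → (126.5132,78.6039)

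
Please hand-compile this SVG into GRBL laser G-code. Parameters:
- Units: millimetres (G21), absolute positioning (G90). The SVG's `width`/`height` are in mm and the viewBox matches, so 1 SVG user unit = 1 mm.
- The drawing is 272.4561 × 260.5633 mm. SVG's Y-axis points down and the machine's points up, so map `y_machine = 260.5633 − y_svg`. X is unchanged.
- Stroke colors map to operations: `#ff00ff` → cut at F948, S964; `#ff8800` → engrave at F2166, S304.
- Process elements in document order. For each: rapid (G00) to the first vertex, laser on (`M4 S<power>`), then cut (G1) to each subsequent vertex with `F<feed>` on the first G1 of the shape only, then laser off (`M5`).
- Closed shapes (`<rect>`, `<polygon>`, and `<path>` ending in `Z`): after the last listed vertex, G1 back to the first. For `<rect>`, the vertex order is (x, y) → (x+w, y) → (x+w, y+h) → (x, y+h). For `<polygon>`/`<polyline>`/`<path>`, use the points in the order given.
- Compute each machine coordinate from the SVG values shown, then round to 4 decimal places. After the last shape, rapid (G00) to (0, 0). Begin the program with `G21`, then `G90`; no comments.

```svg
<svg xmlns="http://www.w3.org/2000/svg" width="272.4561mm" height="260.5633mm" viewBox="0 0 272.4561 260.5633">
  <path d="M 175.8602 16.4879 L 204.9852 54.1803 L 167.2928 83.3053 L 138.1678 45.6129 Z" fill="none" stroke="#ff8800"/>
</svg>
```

G21
G90
G00 X175.8602 Y244.0754
M4 S304
G1 X204.9852 Y206.3830 F2166
G1 X167.2928 Y177.2580
G1 X138.1678 Y214.9504
G1 X175.8602 Y244.0754
M5
G00 X0.0000 Y0.0000

viewBox `0 0 272.4561 260.5633` with mm width/height → 1 unit = 1 mm. Flip: y_m = 260.5633 − y_svg.

**Shape 1** — `<path>` regular polygon, stroke `#ff8800` → engrave (S304, F2166). Machine vertices: (175.8602,244.0754) → (204.9852,206.3830) → (167.2928,177.2580) → (138.1678,214.9504) → (175.8602,244.0754). Closed: final G1 returns to the first vertex.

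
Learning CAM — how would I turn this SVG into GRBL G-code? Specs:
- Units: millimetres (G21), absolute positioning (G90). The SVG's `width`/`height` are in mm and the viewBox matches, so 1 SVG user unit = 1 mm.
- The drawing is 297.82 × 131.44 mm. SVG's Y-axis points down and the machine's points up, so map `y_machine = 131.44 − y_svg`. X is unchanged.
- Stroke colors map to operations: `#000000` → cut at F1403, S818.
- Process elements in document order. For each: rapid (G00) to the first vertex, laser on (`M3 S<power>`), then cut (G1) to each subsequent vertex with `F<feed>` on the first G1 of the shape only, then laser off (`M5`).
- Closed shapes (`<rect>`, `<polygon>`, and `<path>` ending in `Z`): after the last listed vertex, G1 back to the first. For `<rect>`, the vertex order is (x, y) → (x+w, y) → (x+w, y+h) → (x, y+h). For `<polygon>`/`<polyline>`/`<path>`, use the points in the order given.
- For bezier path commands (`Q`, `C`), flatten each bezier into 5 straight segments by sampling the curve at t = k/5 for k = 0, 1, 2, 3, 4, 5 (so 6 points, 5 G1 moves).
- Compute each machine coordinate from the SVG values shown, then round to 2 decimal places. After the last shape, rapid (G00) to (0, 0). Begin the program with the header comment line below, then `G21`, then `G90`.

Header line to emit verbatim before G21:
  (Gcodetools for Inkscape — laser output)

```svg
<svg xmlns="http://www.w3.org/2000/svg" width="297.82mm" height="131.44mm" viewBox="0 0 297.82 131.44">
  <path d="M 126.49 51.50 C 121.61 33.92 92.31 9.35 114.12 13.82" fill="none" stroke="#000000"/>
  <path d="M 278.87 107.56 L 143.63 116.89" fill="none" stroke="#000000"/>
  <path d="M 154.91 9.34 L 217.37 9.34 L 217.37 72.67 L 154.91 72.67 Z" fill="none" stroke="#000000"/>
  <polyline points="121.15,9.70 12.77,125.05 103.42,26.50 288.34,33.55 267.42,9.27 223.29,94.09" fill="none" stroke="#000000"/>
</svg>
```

1 u = 1 mm; y_m = 131.44 − y.

[1] `<path>` cubic bezier, #000000→cut S818 F1403: (126.49,79.94) → (121.24,91.04) → (113.75,102.09) → (107.65,111.35) → (106.56,117.11) → (114.12,117.62)

[2] `<path>` line segment, #000000→cut S818 F1403: (278.87,23.88) → (143.63,14.55)

[3] `<path>` rectangle, #000000→cut S818 F1403: (154.91,122.10) → (217.37,122.10) → (217.37,58.77) → (154.91,58.77) → (154.91,122.10) (closed)

[4] `<polyline>` open polyline, #000000→cut S818 F1403: (121.15,121.74) → (12.77,6.39) → (103.42,104.94) → (288.34,97.89) → (267.42,122.17) → (223.29,37.35)

(Gcodetools for Inkscape — laser output)
G21
G90
G00 X126.49 Y79.94
M3 S818
G1 X121.24 Y91.04 F1403
G1 X113.75 Y102.09
G1 X107.65 Y111.35
G1 X106.56 Y117.11
G1 X114.12 Y117.62
M5
G00 X278.87 Y23.88
M3 S818
G1 X143.63 Y14.55 F1403
M5
G00 X154.91 Y122.10
M3 S818
G1 X217.37 Y122.10 F1403
G1 X217.37 Y58.77
G1 X154.91 Y58.77
G1 X154.91 Y122.10
M5
G00 X121.15 Y121.74
M3 S818
G1 X12.77 Y6.39 F1403
G1 X103.42 Y104.94
G1 X288.34 Y97.89
G1 X267.42 Y122.17
G1 X223.29 Y37.35
M5
G00 X0.00 Y0.00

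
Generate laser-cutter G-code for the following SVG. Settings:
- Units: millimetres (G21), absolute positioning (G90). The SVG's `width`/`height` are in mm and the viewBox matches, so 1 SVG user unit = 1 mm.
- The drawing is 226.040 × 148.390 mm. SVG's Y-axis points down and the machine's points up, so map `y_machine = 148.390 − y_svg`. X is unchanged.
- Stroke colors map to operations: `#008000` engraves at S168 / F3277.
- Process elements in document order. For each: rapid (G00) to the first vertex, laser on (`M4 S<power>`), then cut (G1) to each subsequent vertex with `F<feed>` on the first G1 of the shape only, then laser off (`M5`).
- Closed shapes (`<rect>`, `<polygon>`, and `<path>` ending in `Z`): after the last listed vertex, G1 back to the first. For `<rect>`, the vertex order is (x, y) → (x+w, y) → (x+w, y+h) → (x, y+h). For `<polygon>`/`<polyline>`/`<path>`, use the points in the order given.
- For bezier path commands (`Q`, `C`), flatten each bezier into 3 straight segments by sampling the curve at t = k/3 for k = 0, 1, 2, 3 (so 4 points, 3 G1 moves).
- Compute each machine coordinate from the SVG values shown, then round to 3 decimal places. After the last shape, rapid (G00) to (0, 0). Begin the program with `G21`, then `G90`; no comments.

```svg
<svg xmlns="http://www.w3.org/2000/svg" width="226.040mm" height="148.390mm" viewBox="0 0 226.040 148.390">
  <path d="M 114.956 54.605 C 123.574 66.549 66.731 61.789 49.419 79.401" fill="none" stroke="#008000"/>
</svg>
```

1 u = 1 mm; y_m = 148.390 − y.

[1] `<path>` cubic bezier, #008000→engrave S168 F3277: (114.956,93.785) → (105.642,85.962) → (76.019,80.591) → (49.419,68.989)

G21
G90
G00 X114.956 Y93.785
M4 S168
G1 X105.642 Y85.962 F3277
G1 X76.019 Y80.591
G1 X49.419 Y68.989
M5
G00 X0.000 Y0.000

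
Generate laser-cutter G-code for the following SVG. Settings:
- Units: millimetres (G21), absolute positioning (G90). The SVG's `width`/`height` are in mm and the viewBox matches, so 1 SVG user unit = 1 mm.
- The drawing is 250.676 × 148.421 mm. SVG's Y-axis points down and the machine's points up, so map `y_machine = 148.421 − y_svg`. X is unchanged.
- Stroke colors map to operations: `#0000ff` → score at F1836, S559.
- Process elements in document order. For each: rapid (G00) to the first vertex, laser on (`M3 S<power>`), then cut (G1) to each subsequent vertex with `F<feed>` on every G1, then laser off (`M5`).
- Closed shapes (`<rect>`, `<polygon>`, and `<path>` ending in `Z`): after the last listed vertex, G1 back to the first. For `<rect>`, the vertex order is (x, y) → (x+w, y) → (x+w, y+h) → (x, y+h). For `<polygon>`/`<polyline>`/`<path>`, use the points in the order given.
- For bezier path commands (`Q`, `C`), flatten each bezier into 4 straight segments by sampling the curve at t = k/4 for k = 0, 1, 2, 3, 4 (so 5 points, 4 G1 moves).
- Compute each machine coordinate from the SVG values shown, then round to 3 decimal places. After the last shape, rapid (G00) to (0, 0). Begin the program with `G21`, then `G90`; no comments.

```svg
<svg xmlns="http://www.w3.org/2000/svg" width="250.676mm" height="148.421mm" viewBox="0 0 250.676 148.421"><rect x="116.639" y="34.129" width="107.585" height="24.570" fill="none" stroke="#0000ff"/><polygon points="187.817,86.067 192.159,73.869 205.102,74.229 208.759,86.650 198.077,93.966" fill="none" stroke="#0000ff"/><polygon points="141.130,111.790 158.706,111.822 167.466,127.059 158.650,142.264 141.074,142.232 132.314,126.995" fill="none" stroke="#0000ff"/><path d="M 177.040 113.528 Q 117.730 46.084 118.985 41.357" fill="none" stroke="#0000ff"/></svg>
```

G21
G90
G00 X116.639 Y114.292
M3 S559
G1 X224.224 Y114.292 F1836
G1 X224.224 Y89.722 F1836
G1 X116.639 Y89.722 F1836
G1 X116.639 Y114.292 F1836
M5
G00 X187.817 Y62.354
M3 S559
G1 X192.159 Y74.552 F1836
G1 X205.102 Y74.192 F1836
G1 X208.759 Y61.771 F1836
G1 X198.077 Y54.455 F1836
G1 X187.817 Y62.354 F1836
M5
G00 X141.130 Y36.631
M3 S559
G1 X158.706 Y36.599 F1836
G1 X167.466 Y21.362 F1836
G1 X158.650 Y6.157 F1836
G1 X141.074 Y6.189 F1836
G1 X132.314 Y21.426 F1836
G1 X141.130 Y36.631 F1836
M5
G00 X177.040 Y34.893
M3 S559
G1 X151.170 Y64.695 F1836
G1 X132.871 Y86.658 F1836
G1 X122.143 Y100.781 F1836
G1 X118.985 Y107.064 F1836
M5
G00 X0.000 Y0.000

viewBox `0 0 250.676 148.421` with mm width/height → 1 unit = 1 mm. Flip: y_m = 148.421 − y_svg.

**Shape 1** — `<rect>` rectangle, stroke `#0000ff` → score (S559, F1836). Machine vertices: (116.639,114.292) → (224.224,114.292) → (224.224,89.722) → (116.639,89.722) → (116.639,114.292). Closed: final G1 returns to the first vertex.

**Shape 2** — `<polygon>` regular polygon, stroke `#0000ff` → score (S559, F1836). Machine vertices: (187.817,62.354) → (192.159,74.552) → (205.102,74.192) → (208.759,61.771) → (198.077,54.455) → (187.817,62.354). Closed: final G1 returns to the first vertex.

**Shape 3** — `<polygon>` regular polygon, stroke `#0000ff` → score (S559, F1836). Machine vertices: (141.130,36.631) → (158.706,36.599) → (167.466,21.362) → (158.650,6.157) → (141.074,6.189) → (132.314,21.426) → (141.130,36.631). Closed: final G1 returns to the first vertex.

**Shape 4** — `<path>` quadratic bezier, stroke `#0000ff` → score (S559, F1836). Control points (SVG): P0=(177.040,113.528), P1=(117.730,46.084), P2=(118.985,41.357); sampled at t=k/4. Machine vertices: (177.040,34.893) → (151.170,64.695) → (132.871,86.658) → (122.143,100.781) → (118.985,107.064). Open path.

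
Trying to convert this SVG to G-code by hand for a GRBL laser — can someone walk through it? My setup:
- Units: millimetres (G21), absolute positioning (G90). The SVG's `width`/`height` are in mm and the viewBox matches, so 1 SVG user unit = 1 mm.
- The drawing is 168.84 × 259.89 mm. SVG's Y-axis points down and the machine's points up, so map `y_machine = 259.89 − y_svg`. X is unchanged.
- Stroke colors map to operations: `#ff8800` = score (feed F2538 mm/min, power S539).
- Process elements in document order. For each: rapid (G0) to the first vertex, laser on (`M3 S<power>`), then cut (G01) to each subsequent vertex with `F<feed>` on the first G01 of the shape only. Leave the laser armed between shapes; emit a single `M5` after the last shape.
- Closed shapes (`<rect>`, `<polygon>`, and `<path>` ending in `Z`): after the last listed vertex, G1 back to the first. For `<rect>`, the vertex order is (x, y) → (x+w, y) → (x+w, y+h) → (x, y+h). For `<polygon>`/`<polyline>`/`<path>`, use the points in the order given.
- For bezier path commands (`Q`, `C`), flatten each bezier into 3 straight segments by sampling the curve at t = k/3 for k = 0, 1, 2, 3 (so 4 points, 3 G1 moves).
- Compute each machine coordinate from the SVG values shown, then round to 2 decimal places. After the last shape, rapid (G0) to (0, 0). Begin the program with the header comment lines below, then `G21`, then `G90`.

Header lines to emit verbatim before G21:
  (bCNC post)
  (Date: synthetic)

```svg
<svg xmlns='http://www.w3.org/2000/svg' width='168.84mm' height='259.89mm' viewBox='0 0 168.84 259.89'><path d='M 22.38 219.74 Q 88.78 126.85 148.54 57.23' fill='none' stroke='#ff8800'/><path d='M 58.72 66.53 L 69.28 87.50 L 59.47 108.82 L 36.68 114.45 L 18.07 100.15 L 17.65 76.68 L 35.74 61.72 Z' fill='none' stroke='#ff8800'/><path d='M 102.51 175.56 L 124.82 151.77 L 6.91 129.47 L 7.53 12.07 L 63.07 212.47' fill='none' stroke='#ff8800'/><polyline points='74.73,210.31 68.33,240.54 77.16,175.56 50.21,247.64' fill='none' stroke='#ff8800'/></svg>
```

(bCNC post)
(Date: synthetic)
G21
G90
G0 X22.38 Y40.15
M3 S539
G01 X65.91 Y99.49 F2538
G01 X107.96 Y153.66
G01 X148.54 Y202.66
G0 X58.72 Y193.36
M3 S539
G01 X69.28 Y172.39 F2538
G01 X59.47 Y151.07
G01 X36.68 Y145.44
G01 X18.07 Y159.74
G01 X17.65 Y183.21
G01 X35.74 Y198.17
G01 X58.72 Y193.36
G0 X102.51 Y84.33
M3 S539
G01 X124.82 Y108.12 F2538
G01 X6.91 Y130.42
G01 X7.53 Y247.82
G01 X63.07 Y47.42
G0 X74.73 Y49.58
M3 S539
G01 X68.33 Y19.35 F2538
G01 X77.16 Y84.33
G01 X50.21 Y12.25
M5
G0 X0.00 Y0.00

Since the viewBox matches the mm dimensions, user units are millimetres directly. The only transform is the Y-flip y_m = 259.89 − y_svg.

Shape 1 is a quadratic bezier drawn with `<path>`. Its stroke #ff8800 means score at S539, F2538. After flipping Y the toolpath is (22.38,40.15) → (65.91,99.49) → (107.96,153.66) → (148.54,202.66).

Shape 2 is a regular polygon drawn with `<path>`. Its stroke #ff8800 means score at S539, F2538. After flipping Y the toolpath is (58.72,193.36) → (69.28,172.39) → (59.47,151.07) → (36.68,145.44) → (18.07,159.74) → (17.65,183.21) → (35.74,198.17) → (58.72,193.36), returning to the start.

Shape 3 is a open polyline drawn with `<path>`. Its stroke #ff8800 means score at S539, F2538. After flipping Y the toolpath is (102.51,84.33) → (124.82,108.12) → (6.91,130.42) → (7.53,247.82) → (63.07,47.42).

Shape 4 is a open polyline drawn with `<polyline>`. Its stroke #ff8800 means score at S539, F2538. After flipping Y the toolpath is (74.73,49.58) → (68.33,19.35) → (77.16,84.33) → (50.21,12.25).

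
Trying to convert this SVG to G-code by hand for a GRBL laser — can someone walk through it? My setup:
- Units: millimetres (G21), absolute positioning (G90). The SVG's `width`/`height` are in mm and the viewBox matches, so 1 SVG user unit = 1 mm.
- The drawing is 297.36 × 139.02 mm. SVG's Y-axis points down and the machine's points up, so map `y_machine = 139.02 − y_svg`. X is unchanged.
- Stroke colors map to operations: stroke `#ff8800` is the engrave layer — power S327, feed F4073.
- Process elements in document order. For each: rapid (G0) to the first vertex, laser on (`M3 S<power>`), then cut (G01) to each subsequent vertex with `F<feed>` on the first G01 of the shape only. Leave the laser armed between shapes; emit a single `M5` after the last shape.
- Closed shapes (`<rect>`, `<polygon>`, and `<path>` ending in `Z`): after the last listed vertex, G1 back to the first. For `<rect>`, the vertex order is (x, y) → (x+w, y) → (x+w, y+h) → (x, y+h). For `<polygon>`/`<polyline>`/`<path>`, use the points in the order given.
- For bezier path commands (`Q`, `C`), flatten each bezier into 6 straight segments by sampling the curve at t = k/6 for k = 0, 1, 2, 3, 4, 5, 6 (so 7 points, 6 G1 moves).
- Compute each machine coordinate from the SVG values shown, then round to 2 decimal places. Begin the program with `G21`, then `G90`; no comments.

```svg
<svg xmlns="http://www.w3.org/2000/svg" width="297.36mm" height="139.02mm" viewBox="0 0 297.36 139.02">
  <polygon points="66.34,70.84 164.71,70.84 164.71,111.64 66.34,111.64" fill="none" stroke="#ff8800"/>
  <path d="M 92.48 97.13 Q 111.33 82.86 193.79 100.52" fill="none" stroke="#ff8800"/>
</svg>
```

1 u = 1 mm; y_m = 139.02 − y.

[1] `<polygon>` rectangle, #ff8800→engrave S327 F4073: (66.34,68.18) → (164.71,68.18) → (164.71,27.38) → (66.34,27.38) → (66.34,68.18) (closed)

[2] `<path>` quadratic bezier, #ff8800→engrave S327 F4073: (92.48,41.89) → (100.53,45.76) → (112.11,47.86) → (127.23,48.18) → (145.88,46.73) → (168.07,43.50) → (193.79,38.50)

G21
G90
G0 X66.34 Y68.18
M3 S327
G01 X164.71 Y68.18 F4073
G01 X164.71 Y27.38
G01 X66.34 Y27.38
G01 X66.34 Y68.18
G0 X92.48 Y41.89
M3 S327
G01 X100.53 Y45.76 F4073
G01 X112.11 Y47.86
G01 X127.23 Y48.18
G01 X145.88 Y46.73
G01 X168.07 Y43.50
G01 X193.79 Y38.50
M5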